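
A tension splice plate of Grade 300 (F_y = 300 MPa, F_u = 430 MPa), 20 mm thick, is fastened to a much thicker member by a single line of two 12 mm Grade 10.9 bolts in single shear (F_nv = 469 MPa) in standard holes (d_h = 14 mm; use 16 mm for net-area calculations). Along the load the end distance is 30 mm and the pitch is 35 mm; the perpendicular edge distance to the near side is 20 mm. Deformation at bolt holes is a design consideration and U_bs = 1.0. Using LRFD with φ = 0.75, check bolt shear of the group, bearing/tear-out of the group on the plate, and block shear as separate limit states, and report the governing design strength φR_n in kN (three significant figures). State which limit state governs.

79.6 kN (bolt shear governs)

Bolt shear: A_b = π·12²/4 = 113.1 mm²; R_n = 469 × 113.1 × 2 × 1 / 1000 = 106.1 kN → 0.75 × 106.1 = 79.6 kN.
Bearing: edge l_c = 23, r_n = 237.4 kN; interior l_c = 21, r_n = 216.7 kN; R_n = 237.4 + 1·216.7 = 454.1 kN → 341 kN.
Block shear: A_gv = 1300, A_nv = 820, A_nt = 240 mm²; R_n = min(0.6F_uA_nv, 0.6F_yA_gv) + U_bs·F_u·A_nt = 314.8 kN → 236 kN.
Bolt shear governs: 79.6 kN.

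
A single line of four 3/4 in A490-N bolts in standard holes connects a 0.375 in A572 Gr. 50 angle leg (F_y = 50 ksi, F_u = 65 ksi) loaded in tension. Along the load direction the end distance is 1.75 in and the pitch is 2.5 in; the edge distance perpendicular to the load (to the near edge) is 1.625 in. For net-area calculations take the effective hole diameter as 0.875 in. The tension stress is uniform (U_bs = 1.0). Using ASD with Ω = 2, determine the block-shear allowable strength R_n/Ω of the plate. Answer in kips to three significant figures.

Shear plane L_v = 1.75 + 3·2.5 = 9.25 in; A_gv = 9.25 × 0.375 = 3.469 in².
A_nv = (9.25 − 3.5·0.875) × 0.375 = 2.32 in².
A_nt = (1.625 − 0.5·0.875) × 0.375 = 0.4453 in².
0.6 F_u A_nv = 90.49 kips; 0.6 F_y A_gv = 104.1 kips → shear rupture governs the shear term.
R_n = 90.49 + 1.0 × 65 × 0.4453 = 119.4 kips.
Allowable strength R_n/Ω = 119.4 / 2 = 59.7 kips.

59.7 kips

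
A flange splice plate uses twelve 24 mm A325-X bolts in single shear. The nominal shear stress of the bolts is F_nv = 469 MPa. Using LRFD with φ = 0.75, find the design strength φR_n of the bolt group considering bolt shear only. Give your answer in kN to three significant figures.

1910 kN

A_b = π × 24² / 4 = 452.4 mm².
R_n = F_nv · A_b · n · n_s = 469 × 452.4 × 12 × 1 / 1000 = 2546 kN.
Design strength φR_n = 0.75 × 2546 = 1910 kN.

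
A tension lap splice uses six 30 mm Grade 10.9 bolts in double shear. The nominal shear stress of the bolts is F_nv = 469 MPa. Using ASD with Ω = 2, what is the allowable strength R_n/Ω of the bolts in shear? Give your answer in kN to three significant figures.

A_b = π × 30² / 4 = 706.9 mm².
R_n = F_nv · A_b · n · n_s = 469 × 706.9 × 6 × 2 / 1000 = 3978 kN.
Allowable strength R_n/Ω = 3978 / 2 = 1990 kN.

1990 kN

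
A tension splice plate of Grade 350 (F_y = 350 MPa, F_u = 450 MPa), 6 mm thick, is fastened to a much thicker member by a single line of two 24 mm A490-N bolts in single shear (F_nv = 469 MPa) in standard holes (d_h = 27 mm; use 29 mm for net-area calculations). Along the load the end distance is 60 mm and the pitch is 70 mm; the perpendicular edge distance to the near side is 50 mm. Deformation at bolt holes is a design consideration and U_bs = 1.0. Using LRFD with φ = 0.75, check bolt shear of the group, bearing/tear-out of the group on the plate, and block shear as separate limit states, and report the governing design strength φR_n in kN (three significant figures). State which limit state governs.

177 kN (block shear governs)

Bolt shear: A_b = π·24²/4 = 452.4 mm²; R_n = 469 × 452.4 × 2 × 1 / 1000 = 424.3 kN → 0.75 × 424.3 = 318 kN.
Bearing: edge l_c = 46.5, r_n = 150.7 kN; interior l_c = 43, r_n = 139.3 kN; R_n = 150.7 + 1·139.3 = 290 kN → 217 kN.
Block shear: A_gv = 780, A_nv = 519, A_nt = 213 mm²; R_n = min(0.6F_uA_nv, 0.6F_yA_gv) + U_bs·F_u·A_nt = 236 kN → 177 kN.
Block shear governs: 177 kN.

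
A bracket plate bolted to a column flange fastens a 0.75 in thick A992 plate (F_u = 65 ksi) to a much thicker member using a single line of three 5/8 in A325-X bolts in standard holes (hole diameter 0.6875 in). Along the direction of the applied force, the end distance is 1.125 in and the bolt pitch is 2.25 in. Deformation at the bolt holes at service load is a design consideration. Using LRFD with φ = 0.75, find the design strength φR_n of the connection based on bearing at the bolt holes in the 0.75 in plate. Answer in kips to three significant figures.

144 kips

Per bolt r_n = 1.2 l_c t F_u ≤ 2.4 d t F_u; upper limit = 2.4 × 0.625 × 0.75 × 65 = 73.12 kips.
Edge bolt: l_c = 1.125 − 0.6875/2 = 0.7812 in → 1.2 × 0.7812 × 0.75 × 65 = 45.7 → r_n = 45.7 kips.
Interior bolts: l_c = 2.25 − 0.6875 = 1.562 in → 1.2 × 1.562 × 0.75 × 65 = 91.41 → r_n = 73.12 kips.
R_n = 1 × 45.7 + 2 × 73.12 = 192 kips.
Design strength φR_n = 0.75 × 192 = 144 kips.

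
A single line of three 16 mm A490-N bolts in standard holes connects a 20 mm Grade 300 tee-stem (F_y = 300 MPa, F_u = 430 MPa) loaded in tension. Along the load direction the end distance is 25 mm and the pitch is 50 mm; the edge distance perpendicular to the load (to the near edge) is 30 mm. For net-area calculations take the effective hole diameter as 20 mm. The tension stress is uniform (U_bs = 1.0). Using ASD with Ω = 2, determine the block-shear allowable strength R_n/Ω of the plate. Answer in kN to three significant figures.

Shear plane L_v = 25 + 2·50 = 125 mm; A_gv = 125 × 20 = 2500 mm².
A_nv = (125 − 2.5·20) × 20 = 1500 mm².
A_nt = (30 − 0.5·20) × 20 = 400 mm².
0.6 F_u A_nv = 387 kN; 0.6 F_y A_gv = 450 kN → shear rupture governs the shear term.
R_n = 387 + 1.0 × 430 × 400 / 1000 = 559 kN.
Allowable strength R_n/Ω = 559 / 2 = 280 kN.

280 kN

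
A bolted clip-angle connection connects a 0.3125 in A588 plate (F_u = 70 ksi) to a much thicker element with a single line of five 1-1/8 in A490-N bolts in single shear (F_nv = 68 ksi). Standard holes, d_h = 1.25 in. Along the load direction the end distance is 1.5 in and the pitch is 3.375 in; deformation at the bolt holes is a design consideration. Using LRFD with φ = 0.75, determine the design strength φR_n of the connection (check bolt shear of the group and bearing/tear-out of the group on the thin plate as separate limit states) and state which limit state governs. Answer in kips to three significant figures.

Bolt shear: A_b = π·1.125²/4 = 0.994 in²; R_n = 68 × 0.994 × 5 × 1 = 338 kips → 0.75 × 338 = 253 kips.
Bearing (1.2 l_c t F_u ≤ 2.4 d t F_u): upper limit = 2.4·1.125·0.3125·70 = 59.06 kips.
  Edge l_c = 1.5 − 1.25/2 = 0.875 → r_n = 22.97 kips; interior l_c = 3.375 − 1.25 = 2.125 → r_n = 55.78 kips.
  R_n,bearing = 1·22.97 + 4·55.78 = 246.1 kips → 0.75 × 246.1 = 185 kips.
Bearing governs: 185 kips.

185 kips (bearing governs)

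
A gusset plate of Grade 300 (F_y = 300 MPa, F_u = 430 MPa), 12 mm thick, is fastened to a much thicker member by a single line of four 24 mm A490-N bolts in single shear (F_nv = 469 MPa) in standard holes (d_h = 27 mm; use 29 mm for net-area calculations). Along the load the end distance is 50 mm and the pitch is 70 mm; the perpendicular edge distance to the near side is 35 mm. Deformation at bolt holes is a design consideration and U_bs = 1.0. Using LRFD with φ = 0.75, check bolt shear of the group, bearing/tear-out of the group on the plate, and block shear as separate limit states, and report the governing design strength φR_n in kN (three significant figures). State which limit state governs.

Bolt shear: A_b = π·24²/4 = 452.4 mm²; R_n = 469 × 452.4 × 4 × 1 / 1000 = 848.7 kN → 0.75 × 848.7 = 637 kN.
Bearing: edge l_c = 36.5, r_n = 226 kN; interior l_c = 43, r_n = 266.3 kN; R_n = 226 + 3·266.3 = 1025 kN → 769 kN.
Block shear: A_gv = 3120, A_nv = 1902, A_nt = 246 mm²; R_n = min(0.6F_uA_nv, 0.6F_yA_gv) + U_bs·F_u·A_nt = 596.5 kN → 447 kN.
Block shear governs: 447 kN.

447 kN (block shear governs)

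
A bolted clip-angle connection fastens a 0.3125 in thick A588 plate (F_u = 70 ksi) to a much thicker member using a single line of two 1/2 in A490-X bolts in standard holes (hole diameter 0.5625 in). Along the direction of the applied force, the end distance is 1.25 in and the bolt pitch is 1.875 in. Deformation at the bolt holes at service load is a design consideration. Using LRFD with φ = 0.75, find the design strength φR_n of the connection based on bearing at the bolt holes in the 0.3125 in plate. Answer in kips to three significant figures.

Per bolt r_n = 1.2 l_c t F_u ≤ 2.4 d t F_u; upper limit = 2.4 × 0.5 × 0.3125 × 70 = 26.25 kips.
Edge bolt: l_c = 1.25 − 0.5625/2 = 0.9688 in → 1.2 × 0.9688 × 0.3125 × 70 = 25.43 → r_n = 25.43 kips.
Interior bolts: l_c = 1.875 − 0.5625 = 1.312 in → 1.2 × 1.312 × 0.3125 × 70 = 34.45 → r_n = 26.25 kips.
R_n = 1 × 25.43 + 1 × 26.25 = 51.68 kips.
Design strength φR_n = 0.75 × 51.68 = 38.8 kips.

38.8 kips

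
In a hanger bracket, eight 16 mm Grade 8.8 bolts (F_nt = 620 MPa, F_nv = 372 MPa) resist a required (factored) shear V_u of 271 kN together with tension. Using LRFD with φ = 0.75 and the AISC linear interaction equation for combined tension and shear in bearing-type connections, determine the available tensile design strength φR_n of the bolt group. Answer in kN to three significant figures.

521 kN

A_b = π·16²/4 = 201.1 mm²; f_rv = 271 × 1000 / (8 × 201.1) = 168.5 MPa.
F'_nt = 1.3 F_nt − (F_nt / φF_nv) f_rv = 1.3·620 − (620/(0.75·372))·168.5 = 431.6 MPa, capped at F_nt → F'_nt = 431.6 MPa.
R_n = F'_nt · A_b · n = 431.6 × 201.1 × 8 / 1000 = 694.2 kN.
Design strength φR_n = 0.75 × 694.2 = 521 kN.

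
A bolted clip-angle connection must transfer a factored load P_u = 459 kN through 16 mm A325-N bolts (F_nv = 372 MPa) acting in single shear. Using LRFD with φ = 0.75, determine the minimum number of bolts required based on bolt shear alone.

9 bolts

A_b = π·16²/4 = 201.1 mm².
Per-bolt design strength φR_n = 0.75 × 372 × 201.1 × 1 / 1000 = 56.1 kN.
n ≥ 459 / 56.1 = 8.182 → use 9 bolts.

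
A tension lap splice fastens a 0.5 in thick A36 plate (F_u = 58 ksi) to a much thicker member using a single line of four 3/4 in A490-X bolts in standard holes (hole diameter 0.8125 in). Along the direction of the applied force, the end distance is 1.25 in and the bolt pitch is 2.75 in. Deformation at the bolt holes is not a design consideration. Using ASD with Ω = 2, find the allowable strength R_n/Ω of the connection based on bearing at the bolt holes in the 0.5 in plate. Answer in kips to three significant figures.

116 kips

Per bolt r_n = 1.5 l_c t F_u ≤ 3.0 d t F_u; upper limit = 3.0 × 0.75 × 0.5 × 58 = 65.25 kips.
Edge bolt: l_c = 1.25 − 0.8125/2 = 0.8438 in → 1.5 × 0.8438 × 0.5 × 58 = 36.7 → r_n = 36.7 kips.
Interior bolts: l_c = 2.75 − 0.8125 = 1.938 in → 1.5 × 1.938 × 0.5 × 58 = 84.28 → r_n = 65.25 kips.
R_n = 1 × 36.7 + 3 × 65.25 = 232.5 kips.
Allowable strength R_n/Ω = 232.5 / 2 = 116 kips.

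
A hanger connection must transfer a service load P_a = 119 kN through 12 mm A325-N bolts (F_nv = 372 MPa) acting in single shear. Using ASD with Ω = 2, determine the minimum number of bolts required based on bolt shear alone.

6 bolts

A_b = π·12²/4 = 113.1 mm².
Per-bolt allowable strength R_n/Ω = 372 × 113.1 × 1 / 1000 / 2 = 21.04 kN.
n ≥ 119 / 21.04 = 5.657 → use 6 bolts.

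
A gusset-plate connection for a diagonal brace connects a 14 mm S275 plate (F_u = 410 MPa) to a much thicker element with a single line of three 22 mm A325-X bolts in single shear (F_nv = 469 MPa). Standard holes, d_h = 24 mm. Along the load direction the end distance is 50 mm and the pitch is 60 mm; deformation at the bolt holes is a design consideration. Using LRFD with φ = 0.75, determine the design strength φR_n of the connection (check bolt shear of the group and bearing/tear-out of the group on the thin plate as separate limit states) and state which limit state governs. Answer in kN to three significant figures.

401 kN (bolt shear governs)

Bolt shear: A_b = π·22²/4 = 380.1 mm²; R_n = 469 × 380.1 × 3 × 1 / 1000 = 534.8 kN → 0.75 × 534.8 = 401 kN.
Bearing (1.2 l_c t F_u ≤ 2.4 d t F_u): upper limit = 2.4·22·14·410 / 1000 = 303.1 kN.
  Edge l_c = 50 − 24/2 = 38 → r_n = 261.7 kN; interior l_c = 60 − 24 = 36 → r_n = 248 kN.
  R_n,bearing = 1·261.7 + 2·248 = 757.7 kN → 0.75 × 757.7 = 568 kN.
Bolt shear governs: 401 kN.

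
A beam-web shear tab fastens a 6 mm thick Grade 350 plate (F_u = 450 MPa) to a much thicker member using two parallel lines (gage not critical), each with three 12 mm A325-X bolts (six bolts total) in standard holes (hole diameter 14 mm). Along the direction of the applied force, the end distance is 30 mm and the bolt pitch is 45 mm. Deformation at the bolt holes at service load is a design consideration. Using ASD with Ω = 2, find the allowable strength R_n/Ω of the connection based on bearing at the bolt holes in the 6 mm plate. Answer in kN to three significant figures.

230 kN

Per bolt r_n = 1.2 l_c t F_u ≤ 2.4 d t F_u; upper limit = 2.4 × 12 × 6 × 450 / 1000 = 77.76 kN.
Edge bolt: l_c = 30 − 14/2 = 23 mm → 1.2 × 23 × 6 × 450 / 1000 = 74.52 → r_n = 74.52 kN.
Interior bolts: l_c = 45 − 14 = 31 mm → 1.2 × 31 × 6 × 450 / 1000 = 100.4 → r_n = 77.76 kN.
R_n = 2 × 74.52 + 4 × 77.76 = 460.1 kN.
Allowable strength R_n/Ω = 460.1 / 2 = 230 kN.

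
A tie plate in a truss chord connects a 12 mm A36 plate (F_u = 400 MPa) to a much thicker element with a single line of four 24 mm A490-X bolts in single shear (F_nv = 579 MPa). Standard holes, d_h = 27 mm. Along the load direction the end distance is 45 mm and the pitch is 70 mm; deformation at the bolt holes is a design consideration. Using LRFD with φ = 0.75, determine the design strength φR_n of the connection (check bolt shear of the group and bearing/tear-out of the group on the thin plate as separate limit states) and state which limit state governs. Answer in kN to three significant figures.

693 kN (bearing governs)

Bolt shear: A_b = π·24²/4 = 452.4 mm²; R_n = 579 × 452.4 × 4 × 1 / 1000 = 1048 kN → 0.75 × 1048 = 786 kN.
Bearing (1.2 l_c t F_u ≤ 2.4 d t F_u): upper limit = 2.4·24·12·400 / 1000 = 276.5 kN.
  Edge l_c = 45 − 27/2 = 31.5 → r_n = 181.4 kN; interior l_c = 70 − 27 = 43 → r_n = 247.7 kN.
  R_n,bearing = 1·181.4 + 3·247.7 = 924.5 kN → 0.75 × 924.5 = 693 kN.
Bearing governs: 693 kN.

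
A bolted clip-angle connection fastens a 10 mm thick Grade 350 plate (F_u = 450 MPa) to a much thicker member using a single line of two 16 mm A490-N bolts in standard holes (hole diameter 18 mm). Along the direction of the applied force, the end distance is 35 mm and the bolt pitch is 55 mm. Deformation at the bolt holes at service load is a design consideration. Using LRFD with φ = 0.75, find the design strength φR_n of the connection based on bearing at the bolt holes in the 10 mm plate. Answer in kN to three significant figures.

235 kN

Per bolt r_n = 1.2 l_c t F_u ≤ 2.4 d t F_u; upper limit = 2.4 × 16 × 10 × 450 / 1000 = 172.8 kN.
Edge bolt: l_c = 35 − 18/2 = 26 mm → 1.2 × 26 × 10 × 450 / 1000 = 140.4 → r_n = 140.4 kN.
Interior bolts: l_c = 55 − 18 = 37 mm → 1.2 × 37 × 10 × 450 / 1000 = 199.8 → r_n = 172.8 kN.
R_n = 1 × 140.4 + 1 × 172.8 = 313.2 kN.
Design strength φR_n = 0.75 × 313.2 = 235 kN.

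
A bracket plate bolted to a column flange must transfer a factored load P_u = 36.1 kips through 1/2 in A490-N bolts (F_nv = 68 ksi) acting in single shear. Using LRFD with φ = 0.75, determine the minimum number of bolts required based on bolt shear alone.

A_b = π·0.5²/4 = 0.1963 in².
Per-bolt design strength φR_n = 0.75 × 68 × 0.1963 × 1 = 10.01 kips.
n ≥ 36.1 / 10.01 = 3.605 → use 4 bolts.

4 bolts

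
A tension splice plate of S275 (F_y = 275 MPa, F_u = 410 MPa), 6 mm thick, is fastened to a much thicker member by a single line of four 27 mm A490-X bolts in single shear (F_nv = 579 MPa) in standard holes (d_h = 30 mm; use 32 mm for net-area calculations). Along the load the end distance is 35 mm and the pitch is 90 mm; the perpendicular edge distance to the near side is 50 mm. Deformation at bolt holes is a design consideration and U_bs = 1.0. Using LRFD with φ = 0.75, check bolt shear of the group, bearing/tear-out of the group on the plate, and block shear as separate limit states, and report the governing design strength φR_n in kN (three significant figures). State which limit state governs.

Bolt shear: A_b = π·27²/4 = 572.6 mm²; R_n = 579 × 572.6 × 4 × 1 / 1000 = 1326 kN → 0.75 × 1326 = 995 kN.
Bearing: edge l_c = 20, r_n = 59.04 kN; interior l_c = 60, r_n = 159.4 kN; R_n = 59.04 + 3·159.4 = 537.3 kN → 403 kN.
Block shear: A_gv = 1830, A_nv = 1158, A_nt = 204 mm²; R_n = min(0.6F_uA_nv, 0.6F_yA_gv) + U_bs·F_u·A_nt = 368.5 kN → 276 kN.
Block shear governs: 276 kN.

276 kN (block shear governs)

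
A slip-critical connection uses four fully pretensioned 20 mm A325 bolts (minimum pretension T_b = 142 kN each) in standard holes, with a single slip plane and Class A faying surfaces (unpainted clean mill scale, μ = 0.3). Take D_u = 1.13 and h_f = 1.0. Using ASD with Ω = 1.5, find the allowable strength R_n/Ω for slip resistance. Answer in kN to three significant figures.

128 kN

R_n = μ · D_u · h_f · T_b · n_s · n_b = 0.3 × 1.13 × 1.0 × 142 × 1 × 4 = 192.6 kN.
Allowable strength R_n/Ω = 192.6 / 1.5 = 128 kN.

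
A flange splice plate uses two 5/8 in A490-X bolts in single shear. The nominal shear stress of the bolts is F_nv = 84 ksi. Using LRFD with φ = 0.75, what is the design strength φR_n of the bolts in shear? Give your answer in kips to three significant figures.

38.7 kips

A_b = π × 0.625² / 4 = 0.3068 in².
R_n = F_nv · A_b · n · n_s = 84 × 0.3068 × 2 × 1 = 51.54 kips.
Design strength φR_n = 0.75 × 51.54 = 38.7 kips.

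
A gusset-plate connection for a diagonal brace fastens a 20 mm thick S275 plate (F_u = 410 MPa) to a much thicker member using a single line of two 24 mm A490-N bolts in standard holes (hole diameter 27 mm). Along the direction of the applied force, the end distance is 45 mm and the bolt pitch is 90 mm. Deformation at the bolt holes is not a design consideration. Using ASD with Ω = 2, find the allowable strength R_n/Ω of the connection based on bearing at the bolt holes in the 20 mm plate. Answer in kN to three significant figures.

Per bolt r_n = 1.5 l_c t F_u ≤ 3.0 d t F_u; upper limit = 3.0 × 24 × 20 × 410 / 1000 = 590.4 kN.
Edge bolt: l_c = 45 − 27/2 = 31.5 mm → 1.5 × 31.5 × 20 × 410 / 1000 = 387.4 → r_n = 387.4 kN.
Interior bolts: l_c = 90 − 27 = 63 mm → 1.5 × 63 × 20 × 410 / 1000 = 774.9 → r_n = 590.4 kN.
R_n = 1 × 387.4 + 1 × 590.4 = 977.8 kN.
Allowable strength R_n/Ω = 977.8 / 2 = 489 kN.

489 kN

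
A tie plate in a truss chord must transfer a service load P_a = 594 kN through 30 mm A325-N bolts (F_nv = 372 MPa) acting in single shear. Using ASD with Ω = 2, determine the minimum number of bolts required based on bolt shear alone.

5 bolts

A_b = π·30²/4 = 706.9 mm².
Per-bolt allowable strength R_n/Ω = 372 × 706.9 × 1 / 1000 / 2 = 131.5 kN.
n ≥ 594 / 131.5 = 4.518 → use 5 bolts.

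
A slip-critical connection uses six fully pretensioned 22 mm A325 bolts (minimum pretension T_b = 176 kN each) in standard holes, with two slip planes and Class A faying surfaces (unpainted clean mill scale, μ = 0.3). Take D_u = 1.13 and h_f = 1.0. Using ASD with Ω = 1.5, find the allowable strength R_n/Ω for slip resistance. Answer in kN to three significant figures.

477 kN

R_n = μ · D_u · h_f · T_b · n_s · n_b = 0.3 × 1.13 × 1.0 × 176 × 2 × 6 = 716 kN.
Allowable strength R_n/Ω = 716 / 1.5 = 477 kN.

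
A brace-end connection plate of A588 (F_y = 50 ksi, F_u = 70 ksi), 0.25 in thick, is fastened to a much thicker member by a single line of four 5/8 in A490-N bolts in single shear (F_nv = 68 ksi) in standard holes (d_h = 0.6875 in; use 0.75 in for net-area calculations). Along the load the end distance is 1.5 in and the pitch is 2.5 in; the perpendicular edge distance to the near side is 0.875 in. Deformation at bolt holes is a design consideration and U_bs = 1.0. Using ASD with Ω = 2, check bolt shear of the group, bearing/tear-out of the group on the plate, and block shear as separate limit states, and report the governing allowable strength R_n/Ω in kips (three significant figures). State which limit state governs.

Bolt shear: A_b = π·0.625²/4 = 0.3068 in²; R_n = 68 × 0.3068 × 4 × 1 = 83.45 kips → 83.45 / 2 = 41.7 kips.
Bearing: edge l_c = 1.156, r_n = 24.28 kips; interior l_c = 1.812, r_n = 26.25 kips; R_n = 24.28 + 3·26.25 = 103 kips → 51.5 kips.
Block shear: A_gv = 2.25, A_nv = 1.594, A_nt = 0.125 in²; R_n = min(0.6F_uA_nv, 0.6F_yA_gv) + U_bs·F_u·A_nt = 75.69 kips → 37.8 kips.
Block shear governs: 37.8 kips.

37.8 kips (block shear governs)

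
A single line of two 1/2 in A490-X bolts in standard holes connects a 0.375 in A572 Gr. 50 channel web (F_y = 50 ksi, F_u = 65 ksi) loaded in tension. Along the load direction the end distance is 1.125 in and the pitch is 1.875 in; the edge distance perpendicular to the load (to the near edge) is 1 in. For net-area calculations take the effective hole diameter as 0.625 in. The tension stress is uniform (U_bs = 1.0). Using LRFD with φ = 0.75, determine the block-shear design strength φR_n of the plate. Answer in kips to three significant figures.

Shear plane L_v = 1.125 + 1·1.875 = 3 in; A_gv = 3 × 0.375 = 1.125 in².
A_nv = (3 − 1.5·0.625) × 0.375 = 0.7734 in².
A_nt = (1 − 0.5·0.625) × 0.375 = 0.2578 in².
0.6 F_u A_nv = 30.16 kips; 0.6 F_y A_gv = 33.75 kips → shear rupture governs the shear term.
R_n = 30.16 + 1.0 × 65 × 0.2578 = 46.92 kips.
Design strength φR_n = 0.75 × 46.92 = 35.2 kips.

35.2 kips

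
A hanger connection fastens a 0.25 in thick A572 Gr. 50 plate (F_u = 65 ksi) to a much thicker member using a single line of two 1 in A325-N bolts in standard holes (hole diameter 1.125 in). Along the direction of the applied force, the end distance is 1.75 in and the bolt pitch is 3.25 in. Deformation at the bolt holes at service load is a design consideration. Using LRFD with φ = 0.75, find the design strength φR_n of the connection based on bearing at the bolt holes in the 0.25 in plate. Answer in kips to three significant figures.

46.6 kips

Per bolt r_n = 1.2 l_c t F_u ≤ 2.4 d t F_u; upper limit = 2.4 × 1 × 0.25 × 65 = 39 kips.
Edge bolt: l_c = 1.75 − 1.125/2 = 1.188 in → 1.2 × 1.188 × 0.25 × 65 = 23.16 → r_n = 23.16 kips.
Interior bolts: l_c = 3.25 − 1.125 = 2.125 in → 1.2 × 2.125 × 0.25 × 65 = 41.44 → r_n = 39 kips.
R_n = 1 × 23.16 + 1 × 39 = 62.16 kips.
Design strength φR_n = 0.75 × 62.16 = 46.6 kips.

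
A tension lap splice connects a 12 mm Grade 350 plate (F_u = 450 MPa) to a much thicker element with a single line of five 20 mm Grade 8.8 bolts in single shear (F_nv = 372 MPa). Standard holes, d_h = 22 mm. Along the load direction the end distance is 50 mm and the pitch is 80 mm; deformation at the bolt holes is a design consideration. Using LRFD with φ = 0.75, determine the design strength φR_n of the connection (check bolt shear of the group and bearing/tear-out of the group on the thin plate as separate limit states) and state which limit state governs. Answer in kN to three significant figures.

Bolt shear: A_b = π·20²/4 = 314.2 mm²; R_n = 372 × 314.2 × 5 × 1 / 1000 = 584.3 kN → 0.75 × 584.3 = 438 kN.
Bearing (1.2 l_c t F_u ≤ 2.4 d t F_u): upper limit = 2.4·20·12·450 / 1000 = 259.2 kN.
  Edge l_c = 50 − 22/2 = 39 → r_n = 252.7 kN; interior l_c = 80 − 22 = 58 → r_n = 259.2 kN.
  R_n,bearing = 1·252.7 + 4·259.2 = 1290 kN → 0.75 × 1290 = 967 kN.
Bolt shear governs: 438 kN.

438 kN (bolt shear governs)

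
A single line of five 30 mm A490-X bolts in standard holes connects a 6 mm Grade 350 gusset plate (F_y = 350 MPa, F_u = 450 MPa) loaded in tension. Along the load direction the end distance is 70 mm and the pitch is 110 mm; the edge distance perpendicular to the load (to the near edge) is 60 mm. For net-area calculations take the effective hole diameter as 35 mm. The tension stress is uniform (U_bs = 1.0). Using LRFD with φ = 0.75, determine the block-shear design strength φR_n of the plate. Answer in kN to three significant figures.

514 kN

Shear plane L_v = 70 + 4·110 = 510 mm; A_gv = 510 × 6 = 3060 mm².
A_nv = (510 − 4.5·35) × 6 = 2115 mm².
A_nt = (60 − 0.5·35) × 6 = 255 mm².
0.6 F_u A_nv = 571.1 kN; 0.6 F_y A_gv = 642.6 kN → shear rupture governs the shear term.
R_n = 571.1 + 1.0 × 450 × 255 / 1000 = 685.8 kN.
Design strength φR_n = 0.75 × 685.8 = 514 kN.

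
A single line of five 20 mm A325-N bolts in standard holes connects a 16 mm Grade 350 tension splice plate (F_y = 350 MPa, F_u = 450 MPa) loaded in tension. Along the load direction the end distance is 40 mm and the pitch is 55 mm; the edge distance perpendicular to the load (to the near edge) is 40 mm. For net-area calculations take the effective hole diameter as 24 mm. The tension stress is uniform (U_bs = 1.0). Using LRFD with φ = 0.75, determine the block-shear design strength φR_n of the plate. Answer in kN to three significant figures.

Shear plane L_v = 40 + 4·55 = 260 mm; A_gv = 260 × 16 = 4160 mm².
A_nv = (260 − 4.5·24) × 16 = 2432 mm².
A_nt = (40 − 0.5·24) × 16 = 448 mm².
0.6 F_u A_nv = 656.6 kN; 0.6 F_y A_gv = 873.6 kN → shear rupture governs the shear term.
R_n = 656.6 + 1.0 × 450 × 448 / 1000 = 858.2 kN.
Design strength φR_n = 0.75 × 858.2 = 644 kN.

644 kN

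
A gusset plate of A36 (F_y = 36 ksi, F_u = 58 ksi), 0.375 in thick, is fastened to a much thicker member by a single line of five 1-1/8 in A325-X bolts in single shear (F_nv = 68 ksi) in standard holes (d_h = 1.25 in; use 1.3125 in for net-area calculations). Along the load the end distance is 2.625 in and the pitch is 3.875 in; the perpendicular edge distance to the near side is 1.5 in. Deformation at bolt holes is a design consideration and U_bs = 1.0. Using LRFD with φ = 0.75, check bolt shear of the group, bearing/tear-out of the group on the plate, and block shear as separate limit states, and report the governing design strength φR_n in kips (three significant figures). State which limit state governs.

124 kips (block shear governs)

Bolt shear: A_b = π·1.125²/4 = 0.994 in²; R_n = 68 × 0.994 × 5 × 1 = 338 kips → 0.75 × 338 = 253 kips.
Bearing: edge l_c = 2, r_n = 52.2 kips; interior l_c = 2.625, r_n = 58.72 kips; R_n = 52.2 + 4·58.72 = 287.1 kips → 215 kips.
Block shear: A_gv = 6.797, A_nv = 4.582, A_nt = 0.3164 in²; R_n = min(0.6F_uA_nv, 0.6F_yA_gv) + U_bs·F_u·A_nt = 165.2 kips → 124 kips.
Block shear governs: 124 kips.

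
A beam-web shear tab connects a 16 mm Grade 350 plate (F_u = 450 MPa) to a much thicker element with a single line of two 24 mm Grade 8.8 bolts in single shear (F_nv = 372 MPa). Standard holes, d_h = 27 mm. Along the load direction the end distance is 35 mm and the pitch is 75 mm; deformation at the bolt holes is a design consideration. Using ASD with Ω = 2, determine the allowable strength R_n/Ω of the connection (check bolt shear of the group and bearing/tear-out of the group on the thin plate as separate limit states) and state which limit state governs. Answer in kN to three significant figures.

168 kN (bolt shear governs)

Bolt shear: A_b = π·24²/4 = 452.4 mm²; R_n = 372 × 452.4 × 2 × 1 / 1000 = 336.6 kN → 336.6 / 2 = 168 kN.
Bearing (1.2 l_c t F_u ≤ 2.4 d t F_u): upper limit = 2.4·24·16·450 / 1000 = 414.7 kN.
  Edge l_c = 35 − 27/2 = 21.5 → r_n = 185.8 kN; interior l_c = 75 − 27 = 48 → r_n = 414.7 kN.
  R_n,bearing = 1·185.8 + 1·414.7 = 600.5 kN → 600.5 / 2 = 300 kN.
Bolt shear governs: 168 kN.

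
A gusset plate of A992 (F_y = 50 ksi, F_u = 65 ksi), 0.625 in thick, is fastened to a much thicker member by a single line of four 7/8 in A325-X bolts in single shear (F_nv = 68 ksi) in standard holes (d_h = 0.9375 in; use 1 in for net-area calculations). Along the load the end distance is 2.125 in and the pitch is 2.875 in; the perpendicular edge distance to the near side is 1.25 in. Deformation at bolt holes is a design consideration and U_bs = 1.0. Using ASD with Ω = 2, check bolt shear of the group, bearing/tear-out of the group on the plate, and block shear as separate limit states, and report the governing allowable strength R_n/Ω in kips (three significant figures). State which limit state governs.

Bolt shear: A_b = π·0.875²/4 = 0.6013 in²; R_n = 68 × 0.6013 × 4 × 1 = 163.6 kips → 163.6 / 2 = 81.8 kips.
Bearing: edge l_c = 1.656, r_n = 80.74 kips; interior l_c = 1.938, r_n = 85.31 kips; R_n = 80.74 + 3·85.31 = 336.7 kips → 168 kips.
Block shear: A_gv = 6.719, A_nv = 4.531, A_nt = 0.4688 in²; R_n = min(0.6F_uA_nv, 0.6F_yA_gv) + U_bs·F_u·A_nt = 207.2 kips → 104 kips.
Bolt shear governs: 81.8 kips.

81.8 kips (bolt shear governs)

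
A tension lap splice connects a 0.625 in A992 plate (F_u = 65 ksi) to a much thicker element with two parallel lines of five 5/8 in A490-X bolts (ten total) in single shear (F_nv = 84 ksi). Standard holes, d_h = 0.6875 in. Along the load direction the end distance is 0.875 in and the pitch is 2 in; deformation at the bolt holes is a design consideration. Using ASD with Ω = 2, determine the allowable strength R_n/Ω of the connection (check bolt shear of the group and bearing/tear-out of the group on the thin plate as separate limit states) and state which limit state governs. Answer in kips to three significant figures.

129 kips (bolt shear governs)

Bolt shear: A_b = π·0.625²/4 = 0.3068 in²; R_n = 84 × 0.3068 × 10 × 1 = 257.7 kips → 257.7 / 2 = 129 kips.
Bearing (1.2 l_c t F_u ≤ 2.4 d t F_u): upper limit = 2.4·0.625·0.625·65 = 60.94 kips.
  Edge l_c = 0.875 − 0.6875/2 = 0.5312 → r_n = 25.9 kips; interior l_c = 2 − 0.6875 = 1.312 → r_n = 60.94 kips.
  R_n,bearing = 2·25.9 + 8·60.94 = 539.3 kips → 539.3 / 2 = 270 kips.
Bolt shear governs: 129 kips.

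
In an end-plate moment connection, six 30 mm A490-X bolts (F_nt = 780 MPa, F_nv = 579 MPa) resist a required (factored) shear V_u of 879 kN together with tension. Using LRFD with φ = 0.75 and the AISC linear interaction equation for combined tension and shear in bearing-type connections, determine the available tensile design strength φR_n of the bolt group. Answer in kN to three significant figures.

2040 kN

A_b = π·30²/4 = 706.9 mm²; f_rv = 879 × 1000 / (6 × 706.9) = 207.3 MPa.
F'_nt = 1.3 F_nt − (F_nt / φF_nv) f_rv = 1.3·780 − (780/(0.75·579))·207.3 = 641.7 MPa, capped at F_nt → F'_nt = 641.7 MPa.
R_n = F'_nt · A_b · n = 641.7 × 706.9 × 6 / 1000 = 2722 kN.
Design strength φR_n = 0.75 × 2722 = 2040 kN.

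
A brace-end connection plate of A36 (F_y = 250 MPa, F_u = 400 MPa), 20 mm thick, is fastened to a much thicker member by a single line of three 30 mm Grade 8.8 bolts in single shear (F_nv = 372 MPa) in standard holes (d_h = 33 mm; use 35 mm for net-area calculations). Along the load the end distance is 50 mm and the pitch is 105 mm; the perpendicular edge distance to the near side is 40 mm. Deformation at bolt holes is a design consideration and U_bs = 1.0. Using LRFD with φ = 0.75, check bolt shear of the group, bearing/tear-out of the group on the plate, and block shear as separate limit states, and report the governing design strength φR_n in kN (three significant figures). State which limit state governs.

592 kN (bolt shear governs)

Bolt shear: A_b = π·30²/4 = 706.9 mm²; R_n = 372 × 706.9 × 3 × 1 / 1000 = 788.9 kN → 0.75 × 788.9 = 592 kN.
Bearing: edge l_c = 33.5, r_n = 321.6 kN; interior l_c = 72, r_n = 576 kN; R_n = 321.6 + 2·576 = 1474 kN → 1110 kN.
Block shear: A_gv = 5200, A_nv = 3450, A_nt = 450 mm²; R_n = min(0.6F_uA_nv, 0.6F_yA_gv) + U_bs·F_u·A_nt = 960 kN → 720 kN.
Bolt shear governs: 592 kN.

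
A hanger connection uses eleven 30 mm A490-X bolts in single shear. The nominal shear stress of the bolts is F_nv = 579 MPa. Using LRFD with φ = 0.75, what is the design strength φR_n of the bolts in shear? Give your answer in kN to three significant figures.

3380 kN

A_b = π × 30² / 4 = 706.9 mm².
R_n = F_nv · A_b · n · n_s = 579 × 706.9 × 11 × 1 / 1000 = 4502 kN.
Design strength φR_n = 0.75 × 4502 = 3380 kN.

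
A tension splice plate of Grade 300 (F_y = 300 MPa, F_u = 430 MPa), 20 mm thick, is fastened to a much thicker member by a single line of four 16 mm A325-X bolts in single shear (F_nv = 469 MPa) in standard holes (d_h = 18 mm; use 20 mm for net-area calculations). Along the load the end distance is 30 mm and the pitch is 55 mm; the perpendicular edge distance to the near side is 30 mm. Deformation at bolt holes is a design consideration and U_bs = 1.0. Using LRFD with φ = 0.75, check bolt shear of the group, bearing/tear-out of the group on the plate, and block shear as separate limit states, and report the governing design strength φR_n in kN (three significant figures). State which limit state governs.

283 kN (bolt shear governs)

Bolt shear: A_b = π·16²/4 = 201.1 mm²; R_n = 469 × 201.1 × 4 × 1 / 1000 = 377.2 kN → 0.75 × 377.2 = 283 kN.
Bearing: edge l_c = 21, r_n = 216.7 kN; interior l_c = 37, r_n = 330.2 kN; R_n = 216.7 + 3·330.2 = 1207 kN → 906 kN.
Block shear: A_gv = 3900, A_nv = 2500, A_nt = 400 mm²; R_n = min(0.6F_uA_nv, 0.6F_yA_gv) + U_bs·F_u·A_nt = 817 kN → 613 kN.
Bolt shear governs: 283 kN.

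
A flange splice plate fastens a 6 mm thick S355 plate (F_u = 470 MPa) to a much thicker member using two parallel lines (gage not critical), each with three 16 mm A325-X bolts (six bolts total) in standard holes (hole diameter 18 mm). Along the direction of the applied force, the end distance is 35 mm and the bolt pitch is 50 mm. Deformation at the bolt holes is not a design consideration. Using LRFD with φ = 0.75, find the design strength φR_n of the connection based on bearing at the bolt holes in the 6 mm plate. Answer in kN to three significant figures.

571 kN

Per bolt r_n = 1.5 l_c t F_u ≤ 3.0 d t F_u; upper limit = 3.0 × 16 × 6 × 470 / 1000 = 135.4 kN.
Edge bolt: l_c = 35 − 18/2 = 26 mm → 1.5 × 26 × 6 × 470 / 1000 = 110 → r_n = 110 kN.
Interior bolts: l_c = 50 − 18 = 32 mm → 1.5 × 32 × 6 × 470 / 1000 = 135.4 → r_n = 135.4 kN.
R_n = 2 × 110 + 4 × 135.4 = 761.4 kN.
Design strength φR_n = 0.75 × 761.4 = 571 kN.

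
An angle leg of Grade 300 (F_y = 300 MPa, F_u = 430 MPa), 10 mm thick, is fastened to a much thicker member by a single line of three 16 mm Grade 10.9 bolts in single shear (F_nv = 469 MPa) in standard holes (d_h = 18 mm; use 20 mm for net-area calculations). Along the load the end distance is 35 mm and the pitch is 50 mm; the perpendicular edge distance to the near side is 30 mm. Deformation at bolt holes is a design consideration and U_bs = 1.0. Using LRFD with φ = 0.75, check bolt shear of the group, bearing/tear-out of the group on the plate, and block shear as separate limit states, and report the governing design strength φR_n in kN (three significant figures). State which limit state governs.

Bolt shear: A_b = π·16²/4 = 201.1 mm²; R_n = 469 × 201.1 × 3 × 1 / 1000 = 282.9 kN → 0.75 × 282.9 = 212 kN.
Bearing: edge l_c = 26, r_n = 134.2 kN; interior l_c = 32, r_n = 165.1 kN; R_n = 134.2 + 2·165.1 = 464.4 kN → 348 kN.
Block shear: A_gv = 1350, A_nv = 850, A_nt = 200 mm²; R_n = min(0.6F_uA_nv, 0.6F_yA_gv) + U_bs·F_u·A_nt = 305.3 kN → 229 kN.
Bolt shear governs: 212 kN.

212 kN (bolt shear governs)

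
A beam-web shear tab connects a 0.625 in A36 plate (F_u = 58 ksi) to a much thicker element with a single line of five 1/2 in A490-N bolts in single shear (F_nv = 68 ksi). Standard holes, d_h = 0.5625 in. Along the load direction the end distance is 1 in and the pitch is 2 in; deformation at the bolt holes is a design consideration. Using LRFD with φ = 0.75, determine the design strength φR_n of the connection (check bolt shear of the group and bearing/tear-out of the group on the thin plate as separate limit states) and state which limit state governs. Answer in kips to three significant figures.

50.1 kips (bolt shear governs)

Bolt shear: A_b = π·0.5²/4 = 0.1963 in²; R_n = 68 × 0.1963 × 5 × 1 = 66.76 kips → 0.75 × 66.76 = 50.1 kips.
Bearing (1.2 l_c t F_u ≤ 2.4 d t F_u): upper limit = 2.4·0.5·0.625·58 = 43.5 kips.
  Edge l_c = 1 − 0.5625/2 = 0.7188 → r_n = 31.27 kips; interior l_c = 2 − 0.5625 = 1.438 → r_n = 43.5 kips.
  R_n,bearing = 1·31.27 + 4·43.5 = 205.3 kips → 0.75 × 205.3 = 154 kips.
Bolt shear governs: 50.1 kips.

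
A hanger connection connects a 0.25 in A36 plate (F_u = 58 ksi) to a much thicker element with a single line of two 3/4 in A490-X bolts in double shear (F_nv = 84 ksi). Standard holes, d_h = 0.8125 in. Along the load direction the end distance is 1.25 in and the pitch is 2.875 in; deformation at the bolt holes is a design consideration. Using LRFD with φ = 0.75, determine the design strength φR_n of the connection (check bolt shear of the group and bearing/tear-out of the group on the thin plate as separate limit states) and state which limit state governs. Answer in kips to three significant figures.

Bolt shear: A_b = π·0.75²/4 = 0.4418 in²; R_n = 84 × 0.4418 × 2 × 2 = 148.4 kips → 0.75 × 148.4 = 111 kips.
Bearing (1.2 l_c t F_u ≤ 2.4 d t F_u): upper limit = 2.4·0.75·0.25·58 = 26.1 kips.
  Edge l_c = 1.25 − 0.8125/2 = 0.8438 → r_n = 14.68 kips; interior l_c = 2.875 − 0.8125 = 2.062 → r_n = 26.1 kips.
  R_n,bearing = 1·14.68 + 1·26.1 = 40.78 kips → 0.75 × 40.78 = 30.6 kips.
Bearing governs: 30.6 kips.

30.6 kips (bearing governs)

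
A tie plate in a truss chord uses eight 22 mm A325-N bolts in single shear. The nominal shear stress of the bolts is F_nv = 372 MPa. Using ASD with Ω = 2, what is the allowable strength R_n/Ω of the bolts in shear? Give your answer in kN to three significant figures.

A_b = π × 22² / 4 = 380.1 mm².
R_n = F_nv · A_b · n · n_s = 372 × 380.1 × 8 × 1 / 1000 = 1131 kN.
Allowable strength R_n/Ω = 1131 / 2 = 566 kN.

566 kN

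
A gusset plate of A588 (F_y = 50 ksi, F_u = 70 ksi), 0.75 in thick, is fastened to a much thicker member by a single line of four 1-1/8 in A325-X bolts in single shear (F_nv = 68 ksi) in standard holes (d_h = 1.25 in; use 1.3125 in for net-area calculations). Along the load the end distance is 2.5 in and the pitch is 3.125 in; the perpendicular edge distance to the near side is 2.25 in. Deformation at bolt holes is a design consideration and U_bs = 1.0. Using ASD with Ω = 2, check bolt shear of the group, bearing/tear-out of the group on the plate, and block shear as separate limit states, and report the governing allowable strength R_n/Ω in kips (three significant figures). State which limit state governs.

Bolt shear: A_b = π·1.125²/4 = 0.994 in²; R_n = 68 × 0.994 × 4 × 1 = 270.4 kips → 270.4 / 2 = 135 kips.
Bearing: edge l_c = 1.875, r_n = 118.1 kips; interior l_c = 1.875, r_n = 118.1 kips; R_n = 118.1 + 3·118.1 = 472.5 kips → 236 kips.
Block shear: A_gv = 8.906, A_nv = 5.461, A_nt = 1.195 in²; R_n = min(0.6F_uA_nv, 0.6F_yA_gv) + U_bs·F_u·A_nt = 313 kips → 157 kips.
Bolt shear governs: 135 kips.

135 kips (bolt shear governs)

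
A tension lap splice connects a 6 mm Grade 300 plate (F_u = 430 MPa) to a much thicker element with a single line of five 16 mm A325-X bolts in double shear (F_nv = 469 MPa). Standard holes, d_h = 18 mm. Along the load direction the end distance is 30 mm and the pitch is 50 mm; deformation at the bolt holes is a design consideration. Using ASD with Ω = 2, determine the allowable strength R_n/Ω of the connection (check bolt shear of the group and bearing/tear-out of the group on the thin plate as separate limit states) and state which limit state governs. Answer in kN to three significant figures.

231 kN (bearing governs)

Bolt shear: A_b = π·16²/4 = 201.1 mm²; R_n = 469 × 201.1 × 5 × 2 / 1000 = 943 kN → 943 / 2 = 471 kN.
Bearing (1.2 l_c t F_u ≤ 2.4 d t F_u): upper limit = 2.4·16·6·430 / 1000 = 99.07 kN.
  Edge l_c = 30 − 18/2 = 21 → r_n = 65.02 kN; interior l_c = 50 − 18 = 32 → r_n = 99.07 kN.
  R_n,bearing = 1·65.02 + 4·99.07 = 461.3 kN → 461.3 / 2 = 231 kN.
Bearing governs: 231 kN.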